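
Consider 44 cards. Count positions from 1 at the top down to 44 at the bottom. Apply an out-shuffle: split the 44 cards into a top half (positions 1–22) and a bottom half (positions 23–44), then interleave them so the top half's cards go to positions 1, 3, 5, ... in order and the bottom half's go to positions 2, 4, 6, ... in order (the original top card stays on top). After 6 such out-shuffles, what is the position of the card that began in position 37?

26

Track the card's position through each out-shuffle:
37 → 30 → 16 → 31 → 18 → 35 → 26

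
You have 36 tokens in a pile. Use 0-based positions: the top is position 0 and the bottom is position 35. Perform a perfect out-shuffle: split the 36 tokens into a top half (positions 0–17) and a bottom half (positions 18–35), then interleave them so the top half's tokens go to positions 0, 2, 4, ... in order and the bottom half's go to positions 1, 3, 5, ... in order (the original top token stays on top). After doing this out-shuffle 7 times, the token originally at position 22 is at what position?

16

Track the token's position through each out-shuffle:
22 → 9 → 18 → 1 → 2 → 4 → 8 → 16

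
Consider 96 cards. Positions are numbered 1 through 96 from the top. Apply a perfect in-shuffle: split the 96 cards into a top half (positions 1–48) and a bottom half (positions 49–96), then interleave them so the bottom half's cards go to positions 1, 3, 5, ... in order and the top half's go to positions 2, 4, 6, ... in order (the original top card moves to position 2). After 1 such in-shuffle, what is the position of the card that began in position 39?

78

Track the card's position through each in-shuffle:
39 → 78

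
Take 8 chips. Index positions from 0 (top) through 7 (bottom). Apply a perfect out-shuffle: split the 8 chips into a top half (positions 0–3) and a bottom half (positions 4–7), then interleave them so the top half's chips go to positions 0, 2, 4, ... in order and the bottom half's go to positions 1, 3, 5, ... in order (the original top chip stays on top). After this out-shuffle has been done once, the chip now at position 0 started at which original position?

0

Work backwards from position 0, undoing one out-shuffle at a time:
0 ← 0
So the chip now at position 0 started at position 0.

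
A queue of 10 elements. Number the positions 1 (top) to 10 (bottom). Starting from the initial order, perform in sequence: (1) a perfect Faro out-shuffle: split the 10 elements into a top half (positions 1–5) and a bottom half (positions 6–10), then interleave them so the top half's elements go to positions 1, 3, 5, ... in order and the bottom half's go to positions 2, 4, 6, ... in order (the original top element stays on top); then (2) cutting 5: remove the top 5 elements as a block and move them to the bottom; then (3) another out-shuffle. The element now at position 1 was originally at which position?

Undo the operations in reverse order, starting from position 1:
  undo op 3 (out-shuffle, from top half): 1 ← 1
  undo op 2 (cut 5): 1 ← 6
  undo op 1 (out-shuffle, from bottom half): 6 ← 8
So the element at position 1 came from original position 8.

8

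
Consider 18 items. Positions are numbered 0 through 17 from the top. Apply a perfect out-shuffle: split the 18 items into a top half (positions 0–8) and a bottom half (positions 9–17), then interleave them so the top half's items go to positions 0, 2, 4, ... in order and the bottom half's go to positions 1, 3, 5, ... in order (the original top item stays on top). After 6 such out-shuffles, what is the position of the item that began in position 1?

13

Track the item's position through each out-shuffle:
1 → 2 → 4 → 8 → 16 → 15 → 13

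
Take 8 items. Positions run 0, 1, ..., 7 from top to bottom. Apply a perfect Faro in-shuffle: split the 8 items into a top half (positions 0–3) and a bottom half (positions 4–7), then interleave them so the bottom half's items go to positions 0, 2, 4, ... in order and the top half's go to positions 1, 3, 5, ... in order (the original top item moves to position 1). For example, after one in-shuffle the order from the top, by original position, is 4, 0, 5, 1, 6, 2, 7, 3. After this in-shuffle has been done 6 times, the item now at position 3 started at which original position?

Work backwards from position 3, undoing one in-shuffle at a time:
3 ← 1 ← 0 ← 4 ← 6 ← 7 ← 3
So the item now at position 3 started at position 3.

3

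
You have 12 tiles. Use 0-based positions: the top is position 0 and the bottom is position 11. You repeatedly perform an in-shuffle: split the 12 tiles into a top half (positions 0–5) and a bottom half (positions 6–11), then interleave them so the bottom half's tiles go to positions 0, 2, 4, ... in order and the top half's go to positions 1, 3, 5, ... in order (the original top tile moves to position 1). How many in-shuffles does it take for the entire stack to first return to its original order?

The in-shuffle permutes the 12 positions with cycle lengths [12].
Every tile is home exactly when every cycle has completed a whole number of laps, i.e. after lcm(12) = 12 in-shuffles.

12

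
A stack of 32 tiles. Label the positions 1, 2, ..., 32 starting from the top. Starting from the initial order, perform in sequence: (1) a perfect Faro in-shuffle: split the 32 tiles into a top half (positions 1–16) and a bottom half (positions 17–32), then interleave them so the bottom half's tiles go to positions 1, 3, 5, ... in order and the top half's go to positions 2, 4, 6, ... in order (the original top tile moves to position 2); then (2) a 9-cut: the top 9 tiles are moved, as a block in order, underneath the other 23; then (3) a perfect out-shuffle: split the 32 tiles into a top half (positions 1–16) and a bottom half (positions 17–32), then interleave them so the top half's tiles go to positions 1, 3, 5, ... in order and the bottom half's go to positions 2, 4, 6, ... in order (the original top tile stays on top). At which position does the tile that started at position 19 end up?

24

Track the tile from position 19 forward through each operation:
  after op 1 (in-shuffle): 19 → 5
  after op 2 (cut 9): 5 → 28
  after op 3 (out-shuffle): 28 → 24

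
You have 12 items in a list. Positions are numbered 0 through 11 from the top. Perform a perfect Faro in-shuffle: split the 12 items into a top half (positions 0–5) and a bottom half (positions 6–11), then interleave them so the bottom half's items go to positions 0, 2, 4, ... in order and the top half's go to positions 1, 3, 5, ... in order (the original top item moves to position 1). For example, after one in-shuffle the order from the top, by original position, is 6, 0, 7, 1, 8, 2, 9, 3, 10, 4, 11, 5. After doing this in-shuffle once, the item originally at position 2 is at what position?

5

Track the item's position through each in-shuffle:
2 → 5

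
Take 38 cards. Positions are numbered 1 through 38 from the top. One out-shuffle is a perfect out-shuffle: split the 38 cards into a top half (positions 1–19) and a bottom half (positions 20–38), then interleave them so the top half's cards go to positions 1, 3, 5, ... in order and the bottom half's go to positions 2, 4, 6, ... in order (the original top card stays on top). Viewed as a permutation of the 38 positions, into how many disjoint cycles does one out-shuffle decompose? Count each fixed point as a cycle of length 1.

Trace each unvisited position around until it returns:
(1) (2 3 5 9 17 33 ... len 36) (38)
3 cycles in total.

3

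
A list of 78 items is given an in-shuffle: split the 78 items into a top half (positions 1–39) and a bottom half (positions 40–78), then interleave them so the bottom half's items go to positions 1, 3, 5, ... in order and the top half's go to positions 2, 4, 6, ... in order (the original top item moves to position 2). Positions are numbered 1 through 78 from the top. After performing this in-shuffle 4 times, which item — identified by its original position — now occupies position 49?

Work backwards from position 49, undoing one in-shuffle at a time:
49 ← 64 ← 32 ← 16 ← 8
So the item now at position 49 started at position 8.

8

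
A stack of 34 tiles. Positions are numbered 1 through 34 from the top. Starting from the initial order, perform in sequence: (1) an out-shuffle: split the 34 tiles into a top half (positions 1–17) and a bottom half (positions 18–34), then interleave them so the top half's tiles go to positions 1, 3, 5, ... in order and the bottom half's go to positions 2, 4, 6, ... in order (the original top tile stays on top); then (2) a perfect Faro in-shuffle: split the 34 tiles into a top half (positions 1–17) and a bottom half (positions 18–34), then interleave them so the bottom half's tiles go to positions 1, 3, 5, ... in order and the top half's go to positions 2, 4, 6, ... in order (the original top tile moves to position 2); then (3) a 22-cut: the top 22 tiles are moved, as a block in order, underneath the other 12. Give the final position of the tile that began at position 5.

Track the tile from position 5 forward through each operation:
  after op 1 (out-shuffle): 5 → 9
  after op 2 (in-shuffle): 9 → 18
  after op 3 (cut 22): 18 → 30

30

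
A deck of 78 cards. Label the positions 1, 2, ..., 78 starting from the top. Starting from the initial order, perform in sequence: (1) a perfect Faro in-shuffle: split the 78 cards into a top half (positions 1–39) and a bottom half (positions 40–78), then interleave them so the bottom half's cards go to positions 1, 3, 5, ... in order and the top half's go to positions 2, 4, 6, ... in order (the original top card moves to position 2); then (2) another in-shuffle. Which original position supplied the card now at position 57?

Undo the operations in reverse order, starting from position 57:
  undo op 2 (in-shuffle, from bottom half): 57 ← 68
  undo op 1 (in-shuffle, from top half): 68 ← 34
So the card at position 57 came from original position 34.

34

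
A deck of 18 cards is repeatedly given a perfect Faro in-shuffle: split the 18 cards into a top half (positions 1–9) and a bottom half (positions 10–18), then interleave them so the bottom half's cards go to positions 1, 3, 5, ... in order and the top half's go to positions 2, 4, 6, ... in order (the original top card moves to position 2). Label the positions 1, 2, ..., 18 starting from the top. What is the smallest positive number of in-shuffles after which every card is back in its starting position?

The in-shuffle permutes the 18 positions with cycle lengths [18].
Every card is home exactly when every cycle has completed a whole number of laps, i.e. after lcm(18) = 18 in-shuffles.

18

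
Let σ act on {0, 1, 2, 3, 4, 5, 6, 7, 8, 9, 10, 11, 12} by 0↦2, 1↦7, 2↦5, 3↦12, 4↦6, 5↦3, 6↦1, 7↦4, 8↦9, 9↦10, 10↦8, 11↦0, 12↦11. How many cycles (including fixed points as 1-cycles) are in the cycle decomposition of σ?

Cycle decomposition: (0 2 5 3 12 11) (1 7 4 6) (8 9 10).
3 cycles.

3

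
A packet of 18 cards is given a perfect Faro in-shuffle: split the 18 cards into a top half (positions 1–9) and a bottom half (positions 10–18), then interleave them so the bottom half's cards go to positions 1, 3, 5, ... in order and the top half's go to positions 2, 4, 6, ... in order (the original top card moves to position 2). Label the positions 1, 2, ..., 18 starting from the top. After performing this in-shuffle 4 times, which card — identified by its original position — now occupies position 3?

Work backwards from position 3, undoing one in-shuffle at a time:
3 ← 11 ← 15 ← 17 ← 18
So the card now at position 3 started at position 18.

18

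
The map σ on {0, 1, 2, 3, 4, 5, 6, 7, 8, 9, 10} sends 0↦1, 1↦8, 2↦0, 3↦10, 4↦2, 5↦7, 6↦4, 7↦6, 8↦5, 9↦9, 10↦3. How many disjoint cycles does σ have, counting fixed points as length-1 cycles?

Cycle decomposition: (0 1 8 5 7 6 4 2) (3 10) (9).
3 cycles.

3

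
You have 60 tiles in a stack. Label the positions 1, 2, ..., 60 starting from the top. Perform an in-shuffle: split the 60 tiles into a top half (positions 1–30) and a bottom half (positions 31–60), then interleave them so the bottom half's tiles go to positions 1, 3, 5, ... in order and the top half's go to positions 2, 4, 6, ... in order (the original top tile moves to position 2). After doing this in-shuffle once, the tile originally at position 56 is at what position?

51

Track the tile's position through each in-shuffle:
56 → 51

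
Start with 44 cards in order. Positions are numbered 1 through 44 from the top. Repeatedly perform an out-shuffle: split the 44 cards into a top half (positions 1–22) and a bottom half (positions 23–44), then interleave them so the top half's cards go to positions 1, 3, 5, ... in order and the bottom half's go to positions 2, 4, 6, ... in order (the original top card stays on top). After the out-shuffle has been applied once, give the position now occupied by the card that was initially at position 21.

41

Track the card's position through each out-shuffle:
21 → 41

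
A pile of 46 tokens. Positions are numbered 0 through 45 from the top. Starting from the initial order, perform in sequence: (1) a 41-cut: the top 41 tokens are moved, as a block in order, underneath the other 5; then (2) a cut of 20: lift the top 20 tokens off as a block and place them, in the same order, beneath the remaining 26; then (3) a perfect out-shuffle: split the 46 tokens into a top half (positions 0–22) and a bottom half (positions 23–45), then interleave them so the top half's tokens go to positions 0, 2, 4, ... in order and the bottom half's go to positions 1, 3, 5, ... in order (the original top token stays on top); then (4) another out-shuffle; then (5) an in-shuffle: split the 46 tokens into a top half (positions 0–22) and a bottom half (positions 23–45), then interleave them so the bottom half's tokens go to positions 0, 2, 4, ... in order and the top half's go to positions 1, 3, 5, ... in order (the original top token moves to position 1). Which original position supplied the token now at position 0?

Undo the operations in reverse order, starting from position 0:
  undo op 5 (in-shuffle, from bottom half): 0 ← 23
  undo op 4 (out-shuffle, from bottom half): 23 ← 34
  undo op 3 (out-shuffle, from top half): 34 ← 17
  undo op 2 (cut 20): 17 ← 37
  undo op 1 (cut 41): 37 ← 32
So the token at position 0 came from original position 32.

32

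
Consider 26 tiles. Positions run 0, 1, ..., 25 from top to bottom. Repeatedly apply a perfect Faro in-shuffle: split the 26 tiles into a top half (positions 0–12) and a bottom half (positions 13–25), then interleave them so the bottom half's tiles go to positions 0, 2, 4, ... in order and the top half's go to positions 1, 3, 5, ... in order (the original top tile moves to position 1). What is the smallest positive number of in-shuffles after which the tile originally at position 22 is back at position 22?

18

Follow position 22 under repeated in-shuffles:
22 → 18 → 10 → 21 → 16 → 6 → 13 → 0 → 1 → 3 → 7 → 15 → 4 → 9 → 19 → 12 → 25 → 24 → 22
It first returns after 18 in-shuffles.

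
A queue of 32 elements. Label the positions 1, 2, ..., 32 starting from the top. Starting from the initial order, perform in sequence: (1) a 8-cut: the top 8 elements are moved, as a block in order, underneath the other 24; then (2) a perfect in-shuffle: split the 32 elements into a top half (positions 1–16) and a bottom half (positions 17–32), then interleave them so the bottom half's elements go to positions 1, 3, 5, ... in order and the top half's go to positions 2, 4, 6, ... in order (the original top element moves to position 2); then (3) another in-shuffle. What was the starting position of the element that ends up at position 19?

21

Undo the operations in reverse order, starting from position 19:
  undo op 3 (in-shuffle, from bottom half): 19 ← 26
  undo op 2 (in-shuffle, from top half): 26 ← 13
  undo op 1 (cut 8): 13 ← 21
So the element at position 19 came from original position 21.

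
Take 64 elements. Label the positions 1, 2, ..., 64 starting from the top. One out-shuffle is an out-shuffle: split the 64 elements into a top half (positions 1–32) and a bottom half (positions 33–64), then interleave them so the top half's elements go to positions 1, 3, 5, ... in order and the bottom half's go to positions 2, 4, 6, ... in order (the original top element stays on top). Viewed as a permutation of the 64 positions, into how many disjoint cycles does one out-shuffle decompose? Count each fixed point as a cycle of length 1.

14

Trace each unvisited position around until it returns:
(1) (2 3 5 9 17 33) (4 7 13 25 49 34) (6 11 21 41 18 35) (8 15 29 57 50 36) (10 19 37) (12 23 45 26 51 38) (14 27 53 42 20 39) ... plus 6 more
14 cycles in total.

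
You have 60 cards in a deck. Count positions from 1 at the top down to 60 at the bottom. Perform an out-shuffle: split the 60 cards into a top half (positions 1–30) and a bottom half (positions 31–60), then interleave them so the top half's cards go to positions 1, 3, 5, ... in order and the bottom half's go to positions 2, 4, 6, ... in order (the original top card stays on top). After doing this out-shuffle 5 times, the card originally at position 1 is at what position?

1

Position 1 is a fixed point of every out-shuffle, so the card never moves.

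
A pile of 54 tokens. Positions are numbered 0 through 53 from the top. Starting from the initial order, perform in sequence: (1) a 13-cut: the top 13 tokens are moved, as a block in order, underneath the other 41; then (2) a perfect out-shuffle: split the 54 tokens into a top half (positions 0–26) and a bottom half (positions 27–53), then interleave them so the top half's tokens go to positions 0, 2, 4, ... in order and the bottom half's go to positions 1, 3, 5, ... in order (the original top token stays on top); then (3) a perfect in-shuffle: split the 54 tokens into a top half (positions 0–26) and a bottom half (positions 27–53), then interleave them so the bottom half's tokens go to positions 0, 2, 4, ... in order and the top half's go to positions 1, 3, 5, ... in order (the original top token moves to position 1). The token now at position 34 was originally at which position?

Undo the operations in reverse order, starting from position 34:
  undo op 3 (in-shuffle, from bottom half): 34 ← 44
  undo op 2 (out-shuffle, from top half): 44 ← 22
  undo op 1 (cut 13): 22 ← 35
So the token at position 34 came from original position 35.

35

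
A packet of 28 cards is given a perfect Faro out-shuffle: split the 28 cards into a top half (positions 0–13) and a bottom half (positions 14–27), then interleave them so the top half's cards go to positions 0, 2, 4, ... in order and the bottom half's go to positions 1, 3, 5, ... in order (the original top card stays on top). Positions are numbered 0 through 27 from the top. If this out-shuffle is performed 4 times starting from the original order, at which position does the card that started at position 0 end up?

0

Position 0 is a fixed point of every out-shuffle, so the card never moves.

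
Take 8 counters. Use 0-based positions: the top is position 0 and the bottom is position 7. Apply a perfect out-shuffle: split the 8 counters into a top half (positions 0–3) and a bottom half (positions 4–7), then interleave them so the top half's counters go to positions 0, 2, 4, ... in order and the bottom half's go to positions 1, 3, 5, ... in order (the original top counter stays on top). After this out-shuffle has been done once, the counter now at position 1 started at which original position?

Work backwards from position 1, undoing one out-shuffle at a time:
1 ← 4
So the counter now at position 1 started at position 4.

4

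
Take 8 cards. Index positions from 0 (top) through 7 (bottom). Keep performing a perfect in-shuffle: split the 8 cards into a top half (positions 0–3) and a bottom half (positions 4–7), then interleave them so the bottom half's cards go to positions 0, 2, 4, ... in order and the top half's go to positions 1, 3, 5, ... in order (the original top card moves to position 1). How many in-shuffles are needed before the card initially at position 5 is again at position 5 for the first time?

2

Follow position 5 under repeated in-shuffles:
5 → 2 → 5
It first returns after 2 in-shuffles.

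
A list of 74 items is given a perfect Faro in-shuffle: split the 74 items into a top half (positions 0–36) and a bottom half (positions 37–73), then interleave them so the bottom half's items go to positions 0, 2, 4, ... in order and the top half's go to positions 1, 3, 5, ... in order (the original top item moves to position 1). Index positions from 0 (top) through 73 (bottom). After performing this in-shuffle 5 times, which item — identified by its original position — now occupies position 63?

Work backwards from position 63, undoing one in-shuffle at a time:
63 ← 31 ← 15 ← 7 ← 3 ← 1
So the item now at position 63 started at position 1.

1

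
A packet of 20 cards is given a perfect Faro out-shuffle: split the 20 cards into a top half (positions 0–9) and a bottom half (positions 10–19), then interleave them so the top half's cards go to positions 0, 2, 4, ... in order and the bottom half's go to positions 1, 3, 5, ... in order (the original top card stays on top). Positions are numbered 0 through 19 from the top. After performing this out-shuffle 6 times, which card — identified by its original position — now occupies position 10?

Work backwards from position 10, undoing one out-shuffle at a time:
10 ← 5 ← 12 ← 6 ← 3 ← 11 ← 15
So the card now at position 10 started at position 15.

15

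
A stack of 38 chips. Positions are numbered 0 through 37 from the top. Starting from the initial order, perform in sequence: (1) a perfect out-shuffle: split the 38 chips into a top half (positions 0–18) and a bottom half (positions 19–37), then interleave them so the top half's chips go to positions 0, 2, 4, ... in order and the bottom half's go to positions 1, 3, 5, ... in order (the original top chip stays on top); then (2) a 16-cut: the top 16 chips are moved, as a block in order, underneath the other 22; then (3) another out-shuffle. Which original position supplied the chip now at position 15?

Undo the operations in reverse order, starting from position 15:
  undo op 3 (out-shuffle, from bottom half): 15 ← 26
  undo op 2 (cut 16): 26 ← 4
  undo op 1 (out-shuffle, from top half): 4 ← 2
So the chip at position 15 came from original position 2.

2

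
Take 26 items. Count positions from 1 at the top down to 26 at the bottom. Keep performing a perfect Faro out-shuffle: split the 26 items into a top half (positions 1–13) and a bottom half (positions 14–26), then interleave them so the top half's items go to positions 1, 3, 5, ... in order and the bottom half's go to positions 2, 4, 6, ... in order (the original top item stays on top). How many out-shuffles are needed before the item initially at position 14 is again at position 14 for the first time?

Follow position 14 under repeated out-shuffles:
14 → 2 → 3 → 5 → 9 → 17 → 8 → 15 → 4 → 7 → 13 → 25 → 24 → 22 → 18 → 10 → 19 → 12 → 23 → 20 → 14
It first returns after 20 out-shuffles.

20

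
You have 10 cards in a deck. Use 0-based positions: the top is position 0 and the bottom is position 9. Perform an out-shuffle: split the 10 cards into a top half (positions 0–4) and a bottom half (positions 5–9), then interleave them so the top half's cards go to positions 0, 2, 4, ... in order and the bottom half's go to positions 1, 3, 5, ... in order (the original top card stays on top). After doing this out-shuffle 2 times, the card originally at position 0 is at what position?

Position 0 is a fixed point of every out-shuffle, so the card never moves.

0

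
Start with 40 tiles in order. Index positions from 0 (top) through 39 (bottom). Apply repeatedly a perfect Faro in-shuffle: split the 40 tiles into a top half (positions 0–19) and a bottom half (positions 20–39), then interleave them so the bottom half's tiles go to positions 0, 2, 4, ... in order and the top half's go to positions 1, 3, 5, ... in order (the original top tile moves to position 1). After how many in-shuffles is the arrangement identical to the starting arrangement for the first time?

The in-shuffle permutes the 40 positions with cycle lengths [20, 20].
Every tile is home exactly when every cycle has completed a whole number of laps, i.e. after lcm(20) = 20 in-shuffles.

20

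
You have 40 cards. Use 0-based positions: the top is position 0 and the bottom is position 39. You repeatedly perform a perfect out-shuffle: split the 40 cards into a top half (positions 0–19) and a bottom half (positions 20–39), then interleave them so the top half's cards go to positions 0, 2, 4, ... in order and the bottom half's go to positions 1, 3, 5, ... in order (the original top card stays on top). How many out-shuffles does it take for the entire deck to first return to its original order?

12

The out-shuffle permutes the 40 positions with cycle lengths [1, 1, 2, 12, 12, 12].
Every card is home exactly when every cycle has completed a whole number of laps, i.e. after lcm(1, 2, 12) = 12 out-shuffles.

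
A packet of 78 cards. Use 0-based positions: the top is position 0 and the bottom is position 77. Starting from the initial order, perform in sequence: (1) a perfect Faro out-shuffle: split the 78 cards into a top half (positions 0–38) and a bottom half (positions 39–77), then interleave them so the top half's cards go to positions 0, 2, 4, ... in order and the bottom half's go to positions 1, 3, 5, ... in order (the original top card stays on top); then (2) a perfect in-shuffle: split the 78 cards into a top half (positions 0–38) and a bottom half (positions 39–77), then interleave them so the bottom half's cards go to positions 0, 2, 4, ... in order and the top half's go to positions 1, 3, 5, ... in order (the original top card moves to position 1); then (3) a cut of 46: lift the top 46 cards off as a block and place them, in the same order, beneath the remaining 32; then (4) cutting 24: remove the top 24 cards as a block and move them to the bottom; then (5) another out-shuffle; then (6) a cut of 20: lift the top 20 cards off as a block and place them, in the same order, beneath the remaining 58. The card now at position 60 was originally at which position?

Undo the operations in reverse order, starting from position 60:
  undo op 6 (cut 20): 60 ← 2
  undo op 5 (out-shuffle, from top half): 2 ← 1
  undo op 4 (cut 24): 1 ← 25
  undo op 3 (cut 46): 25 ← 71
  undo op 2 (in-shuffle, from top half): 71 ← 35
  undo op 1 (out-shuffle, from bottom half): 35 ← 56
So the card at position 60 came from original position 56.

56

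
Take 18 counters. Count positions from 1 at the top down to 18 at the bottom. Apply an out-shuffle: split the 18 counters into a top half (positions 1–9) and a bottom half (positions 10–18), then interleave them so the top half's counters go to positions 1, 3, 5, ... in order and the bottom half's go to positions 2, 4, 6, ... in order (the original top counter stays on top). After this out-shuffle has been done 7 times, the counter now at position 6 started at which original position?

11

Work backwards from position 6, undoing one out-shuffle at a time:
6 ← 12 ← 15 ← 8 ← 13 ← 7 ← 4 ← 11
So the counter now at position 6 started at position 11.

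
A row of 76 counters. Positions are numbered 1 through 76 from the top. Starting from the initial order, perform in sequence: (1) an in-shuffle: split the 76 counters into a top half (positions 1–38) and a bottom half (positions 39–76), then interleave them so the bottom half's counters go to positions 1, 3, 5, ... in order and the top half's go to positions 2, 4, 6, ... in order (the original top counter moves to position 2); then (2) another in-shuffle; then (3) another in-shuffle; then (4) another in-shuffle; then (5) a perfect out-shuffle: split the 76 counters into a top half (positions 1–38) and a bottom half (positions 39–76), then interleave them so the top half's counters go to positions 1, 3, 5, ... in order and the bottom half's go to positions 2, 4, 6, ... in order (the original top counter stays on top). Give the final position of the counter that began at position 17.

6

Track the counter from position 17 forward through each operation:
  after op 1 (in-shuffle): 17 → 34
  after op 2 (in-shuffle): 34 → 68
  after op 3 (in-shuffle): 68 → 59
  after op 4 (in-shuffle): 59 → 41
  after op 5 (out-shuffle): 41 → 6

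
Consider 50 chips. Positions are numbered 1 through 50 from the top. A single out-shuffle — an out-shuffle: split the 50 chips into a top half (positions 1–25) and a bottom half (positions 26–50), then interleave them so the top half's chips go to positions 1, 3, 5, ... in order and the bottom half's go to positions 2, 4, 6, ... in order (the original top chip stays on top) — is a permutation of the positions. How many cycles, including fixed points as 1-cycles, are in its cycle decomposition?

Trace each unvisited position around until it returns:
(1) (2 3 5 9 17 33 ... len 21) (4 7 13 25 49 48 ... len 21) (8 15 29) (22 43 36) (50)
6 cycles in total.

6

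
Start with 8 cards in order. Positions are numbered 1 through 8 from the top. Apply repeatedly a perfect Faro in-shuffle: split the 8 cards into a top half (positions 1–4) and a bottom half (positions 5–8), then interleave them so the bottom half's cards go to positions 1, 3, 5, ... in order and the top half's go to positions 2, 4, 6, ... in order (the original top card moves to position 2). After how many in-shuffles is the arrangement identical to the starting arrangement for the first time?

6

The in-shuffle permutes the 8 positions with cycle lengths [2, 6].
Every card is home exactly when every cycle has completed a whole number of laps, i.e. after lcm(2, 6) = 6 in-shuffles.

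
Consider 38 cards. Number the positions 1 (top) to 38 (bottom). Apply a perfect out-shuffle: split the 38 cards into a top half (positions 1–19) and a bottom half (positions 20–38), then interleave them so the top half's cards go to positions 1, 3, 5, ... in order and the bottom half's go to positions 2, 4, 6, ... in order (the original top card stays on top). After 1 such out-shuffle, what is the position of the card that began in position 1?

1

Position 1 is a fixed point of every out-shuffle, so the card never moves.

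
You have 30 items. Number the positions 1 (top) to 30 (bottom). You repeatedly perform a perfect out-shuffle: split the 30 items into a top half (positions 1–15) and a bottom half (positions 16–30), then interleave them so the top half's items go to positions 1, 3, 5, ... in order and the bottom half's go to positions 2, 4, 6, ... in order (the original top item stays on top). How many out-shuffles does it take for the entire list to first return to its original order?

The out-shuffle permutes the 30 positions with cycle lengths [1, 1, 28].
Every item is home exactly when every cycle has completed a whole number of laps, i.e. after lcm(1, 28) = 28 out-shuffles.

28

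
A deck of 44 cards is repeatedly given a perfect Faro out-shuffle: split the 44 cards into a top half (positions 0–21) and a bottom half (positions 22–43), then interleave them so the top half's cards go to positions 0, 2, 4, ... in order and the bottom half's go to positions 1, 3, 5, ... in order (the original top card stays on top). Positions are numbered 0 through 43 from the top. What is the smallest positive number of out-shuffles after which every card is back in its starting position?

The out-shuffle permutes the 44 positions with cycle lengths [1, 1, 14, 14, 14].
Every card is home exactly when every cycle has completed a whole number of laps, i.e. after lcm(1, 14) = 14 out-shuffles.

14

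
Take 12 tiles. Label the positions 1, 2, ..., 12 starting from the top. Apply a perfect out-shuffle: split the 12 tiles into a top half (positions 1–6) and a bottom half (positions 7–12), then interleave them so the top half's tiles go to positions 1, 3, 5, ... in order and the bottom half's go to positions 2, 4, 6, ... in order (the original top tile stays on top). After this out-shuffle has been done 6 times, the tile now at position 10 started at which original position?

2

Work backwards from position 10, undoing one out-shuffle at a time:
10 ← 11 ← 6 ← 9 ← 5 ← 3 ← 2
So the tile now at position 10 started at position 2.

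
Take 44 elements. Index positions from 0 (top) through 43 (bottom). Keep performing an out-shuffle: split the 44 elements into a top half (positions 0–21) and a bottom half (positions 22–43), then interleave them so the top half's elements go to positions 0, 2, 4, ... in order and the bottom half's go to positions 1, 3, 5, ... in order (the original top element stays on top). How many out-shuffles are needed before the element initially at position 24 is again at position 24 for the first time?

14

Follow position 24 under repeated out-shuffles:
24 → 5 → 10 → 20 → 40 → 37 → 31 → 19 → 38 → 33 → 23 → 3 → 6 → 12 → 24
It first returns after 14 out-shuffles.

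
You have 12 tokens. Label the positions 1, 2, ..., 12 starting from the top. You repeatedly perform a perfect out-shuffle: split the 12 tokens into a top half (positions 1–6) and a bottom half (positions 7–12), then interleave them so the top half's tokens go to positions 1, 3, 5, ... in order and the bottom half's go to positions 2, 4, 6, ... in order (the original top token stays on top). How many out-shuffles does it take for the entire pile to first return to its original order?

The out-shuffle permutes the 12 positions with cycle lengths [1, 1, 10].
Every token is home exactly when every cycle has completed a whole number of laps, i.e. after lcm(1, 10) = 10 out-shuffles.

10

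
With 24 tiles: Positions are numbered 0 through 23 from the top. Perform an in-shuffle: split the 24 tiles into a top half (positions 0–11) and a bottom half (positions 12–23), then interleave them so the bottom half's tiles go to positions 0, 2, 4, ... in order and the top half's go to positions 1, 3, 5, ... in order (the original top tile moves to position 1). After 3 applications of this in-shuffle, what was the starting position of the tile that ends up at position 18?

17

Work backwards from position 18, undoing one in-shuffle at a time:
18 ← 21 ← 10 ← 17
So the tile now at position 18 started at position 17.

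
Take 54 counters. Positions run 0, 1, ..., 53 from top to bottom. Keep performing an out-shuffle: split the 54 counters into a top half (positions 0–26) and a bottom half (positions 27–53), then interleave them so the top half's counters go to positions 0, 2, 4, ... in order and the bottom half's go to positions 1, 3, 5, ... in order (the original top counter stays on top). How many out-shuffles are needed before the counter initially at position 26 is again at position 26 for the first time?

52

Follow position 26 under repeated out-shuffles:
26 → 52 → 51 → 49 → 45 → 37 → 21 → 42 → ... → 26 (length 52)
It first returns after 52 out-shuffles.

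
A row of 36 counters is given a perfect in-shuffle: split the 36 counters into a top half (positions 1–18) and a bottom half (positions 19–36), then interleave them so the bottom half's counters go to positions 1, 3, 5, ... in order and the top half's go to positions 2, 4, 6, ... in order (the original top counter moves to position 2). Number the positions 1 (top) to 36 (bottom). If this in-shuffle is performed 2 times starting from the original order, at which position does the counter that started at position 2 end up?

Track the counter's position through each in-shuffle:
2 → 4 → 8

8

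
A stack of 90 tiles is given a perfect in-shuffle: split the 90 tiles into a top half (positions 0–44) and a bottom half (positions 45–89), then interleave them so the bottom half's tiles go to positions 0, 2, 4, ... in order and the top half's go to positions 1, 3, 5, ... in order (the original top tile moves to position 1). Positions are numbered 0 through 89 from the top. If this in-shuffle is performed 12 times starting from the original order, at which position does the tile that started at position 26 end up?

26

Track the tile's position through each in-shuffle:
26 → 53 → 16 → 33 → 67 → 44 → 89 → 88 → 86 → 82 → 74 → 58 → 26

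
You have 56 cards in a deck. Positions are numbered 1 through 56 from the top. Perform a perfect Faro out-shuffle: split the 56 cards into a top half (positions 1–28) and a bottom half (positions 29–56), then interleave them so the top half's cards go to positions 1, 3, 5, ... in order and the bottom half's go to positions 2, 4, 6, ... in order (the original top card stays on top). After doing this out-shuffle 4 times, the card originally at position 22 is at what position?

7

Track the card's position through each out-shuffle:
22 → 43 → 30 → 4 → 7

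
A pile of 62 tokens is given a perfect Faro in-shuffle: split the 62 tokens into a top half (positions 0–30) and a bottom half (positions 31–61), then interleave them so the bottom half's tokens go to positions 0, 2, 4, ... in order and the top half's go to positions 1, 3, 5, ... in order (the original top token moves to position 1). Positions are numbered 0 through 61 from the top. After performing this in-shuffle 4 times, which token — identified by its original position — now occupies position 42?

45

Work backwards from position 42, undoing one in-shuffle at a time:
42 ← 52 ← 57 ← 28 ← 45
So the token now at position 42 started at position 45.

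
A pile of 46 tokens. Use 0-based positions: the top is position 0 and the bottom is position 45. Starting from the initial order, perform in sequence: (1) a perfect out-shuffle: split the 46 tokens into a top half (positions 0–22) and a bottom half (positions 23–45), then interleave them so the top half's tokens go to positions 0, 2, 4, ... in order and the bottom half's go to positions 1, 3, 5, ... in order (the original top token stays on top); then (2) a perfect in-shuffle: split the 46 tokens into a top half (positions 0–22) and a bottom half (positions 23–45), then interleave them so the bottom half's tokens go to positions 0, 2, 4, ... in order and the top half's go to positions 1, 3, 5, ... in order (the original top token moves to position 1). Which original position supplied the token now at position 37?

9

Undo the operations in reverse order, starting from position 37:
  undo op 2 (in-shuffle, from top half): 37 ← 18
  undo op 1 (out-shuffle, from top half): 18 ← 9
So the token at position 37 came from original position 9.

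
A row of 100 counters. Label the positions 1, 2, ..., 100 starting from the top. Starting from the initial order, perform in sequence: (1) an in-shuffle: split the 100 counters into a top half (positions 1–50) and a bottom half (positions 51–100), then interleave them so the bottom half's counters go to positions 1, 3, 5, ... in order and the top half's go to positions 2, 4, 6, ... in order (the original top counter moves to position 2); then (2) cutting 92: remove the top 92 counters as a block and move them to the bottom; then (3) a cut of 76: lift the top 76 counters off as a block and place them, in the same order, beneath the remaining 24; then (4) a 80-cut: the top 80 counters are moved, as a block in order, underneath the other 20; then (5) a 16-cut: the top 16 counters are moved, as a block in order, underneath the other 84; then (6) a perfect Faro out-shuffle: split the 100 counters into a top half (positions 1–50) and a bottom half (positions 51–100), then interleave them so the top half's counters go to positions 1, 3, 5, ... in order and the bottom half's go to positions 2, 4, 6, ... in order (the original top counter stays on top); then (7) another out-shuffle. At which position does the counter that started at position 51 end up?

Track the counter from position 51 forward through each operation:
  after op 1 (in-shuffle): 51 → 1
  after op 2 (cut 92): 1 → 9
  after op 3 (cut 76): 9 → 33
  after op 4 (cut 80): 33 → 53
  after op 5 (cut 16): 53 → 37
  after op 6 (out-shuffle): 37 → 73
  after op 7 (out-shuffle): 73 → 46

46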